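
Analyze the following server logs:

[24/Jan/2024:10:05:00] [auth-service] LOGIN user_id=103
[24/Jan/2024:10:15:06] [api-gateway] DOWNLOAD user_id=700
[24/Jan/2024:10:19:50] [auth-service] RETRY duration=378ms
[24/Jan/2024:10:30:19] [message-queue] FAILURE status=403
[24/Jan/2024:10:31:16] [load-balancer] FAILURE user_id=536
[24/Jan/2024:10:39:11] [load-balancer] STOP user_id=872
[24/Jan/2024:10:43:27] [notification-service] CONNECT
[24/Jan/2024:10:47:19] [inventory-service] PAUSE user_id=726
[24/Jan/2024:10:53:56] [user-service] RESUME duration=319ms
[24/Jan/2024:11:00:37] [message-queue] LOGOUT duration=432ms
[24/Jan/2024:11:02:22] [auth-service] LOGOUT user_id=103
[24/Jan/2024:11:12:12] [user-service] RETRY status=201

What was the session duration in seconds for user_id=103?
3442

To calculate session duration:

1. Find LOGIN event for user_id=103: 24/Jan/2024:10:05:00
2. Find LOGOUT event for user_id=103: 24/Jan/2024:11:02:22
3. Session duration: 24/Jan/2024:11:02:22 - 24/Jan/2024:10:05:00 = 3442 seconds (57 minutes)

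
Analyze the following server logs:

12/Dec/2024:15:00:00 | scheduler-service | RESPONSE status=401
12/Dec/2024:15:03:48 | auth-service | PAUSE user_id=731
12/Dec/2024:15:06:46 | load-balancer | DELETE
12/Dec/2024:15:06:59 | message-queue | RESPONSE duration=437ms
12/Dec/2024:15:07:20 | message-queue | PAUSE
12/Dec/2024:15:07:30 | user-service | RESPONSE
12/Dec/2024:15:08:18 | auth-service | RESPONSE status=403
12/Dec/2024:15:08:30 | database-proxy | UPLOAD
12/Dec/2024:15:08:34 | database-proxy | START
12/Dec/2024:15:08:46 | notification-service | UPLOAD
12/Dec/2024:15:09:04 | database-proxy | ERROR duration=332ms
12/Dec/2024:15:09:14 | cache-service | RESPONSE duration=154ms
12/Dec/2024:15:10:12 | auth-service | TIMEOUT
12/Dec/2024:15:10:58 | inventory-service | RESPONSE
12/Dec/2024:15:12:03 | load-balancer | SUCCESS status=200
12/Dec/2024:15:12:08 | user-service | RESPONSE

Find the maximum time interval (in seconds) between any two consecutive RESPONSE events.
419

To find the longest gap:

1. Extract all RESPONSE events in chronological order
2. Calculate time differences between consecutive events
3. Find the maximum difference
4. Longest gap: 419 seconds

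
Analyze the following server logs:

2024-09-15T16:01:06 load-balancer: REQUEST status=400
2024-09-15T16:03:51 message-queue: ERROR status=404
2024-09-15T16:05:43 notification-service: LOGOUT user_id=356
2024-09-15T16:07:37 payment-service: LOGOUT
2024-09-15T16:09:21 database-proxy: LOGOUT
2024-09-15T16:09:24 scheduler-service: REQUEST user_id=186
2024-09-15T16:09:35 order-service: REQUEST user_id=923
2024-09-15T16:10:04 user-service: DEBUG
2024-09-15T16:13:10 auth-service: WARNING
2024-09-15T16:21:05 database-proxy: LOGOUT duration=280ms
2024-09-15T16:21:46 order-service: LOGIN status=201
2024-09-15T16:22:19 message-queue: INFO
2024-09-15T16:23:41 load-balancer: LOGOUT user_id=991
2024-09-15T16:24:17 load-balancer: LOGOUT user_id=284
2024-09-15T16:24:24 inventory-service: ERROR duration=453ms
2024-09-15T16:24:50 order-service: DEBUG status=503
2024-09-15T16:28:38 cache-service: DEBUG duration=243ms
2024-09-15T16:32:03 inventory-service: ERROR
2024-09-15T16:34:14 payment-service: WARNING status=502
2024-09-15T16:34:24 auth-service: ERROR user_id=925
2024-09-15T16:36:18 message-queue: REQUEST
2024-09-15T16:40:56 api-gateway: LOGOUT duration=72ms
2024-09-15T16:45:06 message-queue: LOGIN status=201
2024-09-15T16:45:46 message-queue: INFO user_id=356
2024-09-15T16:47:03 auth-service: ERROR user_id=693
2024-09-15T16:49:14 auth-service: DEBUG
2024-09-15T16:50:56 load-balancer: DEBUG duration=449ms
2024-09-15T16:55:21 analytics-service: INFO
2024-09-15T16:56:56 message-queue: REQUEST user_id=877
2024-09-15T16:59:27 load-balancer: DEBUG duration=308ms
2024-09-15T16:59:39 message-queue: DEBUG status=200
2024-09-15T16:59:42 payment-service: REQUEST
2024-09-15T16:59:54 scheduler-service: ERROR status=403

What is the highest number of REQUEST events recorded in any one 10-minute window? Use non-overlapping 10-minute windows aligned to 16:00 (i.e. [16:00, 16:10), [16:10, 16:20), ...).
3

To find the burst window:

1. Divide the log period into non-overlapping 10-minute windows starting at 16:00
2. Count REQUEST events in each window
3. Find the window with maximum count
4. Maximum events in a window: 3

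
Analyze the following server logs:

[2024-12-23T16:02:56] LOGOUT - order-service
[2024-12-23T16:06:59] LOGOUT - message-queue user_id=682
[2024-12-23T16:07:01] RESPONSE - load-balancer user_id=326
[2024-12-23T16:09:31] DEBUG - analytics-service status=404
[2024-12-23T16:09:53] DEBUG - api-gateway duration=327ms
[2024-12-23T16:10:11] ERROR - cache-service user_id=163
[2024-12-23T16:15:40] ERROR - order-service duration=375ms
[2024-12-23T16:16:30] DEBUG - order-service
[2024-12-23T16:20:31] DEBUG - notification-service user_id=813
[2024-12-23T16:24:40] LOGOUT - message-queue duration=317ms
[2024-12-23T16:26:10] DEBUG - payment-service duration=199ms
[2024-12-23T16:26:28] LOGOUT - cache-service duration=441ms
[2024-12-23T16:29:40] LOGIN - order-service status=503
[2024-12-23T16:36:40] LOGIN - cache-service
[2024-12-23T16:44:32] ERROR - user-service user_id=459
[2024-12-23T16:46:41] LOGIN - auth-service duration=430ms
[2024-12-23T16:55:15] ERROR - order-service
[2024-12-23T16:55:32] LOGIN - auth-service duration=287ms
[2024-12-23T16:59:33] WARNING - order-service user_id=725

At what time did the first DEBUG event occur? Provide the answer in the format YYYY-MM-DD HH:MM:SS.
2024-12-23 16:09:31

To find the first event:

1. Filter for all DEBUG events
2. Sort by timestamp
3. Select the first one
4. Timestamp: 2024-12-23 16:09:31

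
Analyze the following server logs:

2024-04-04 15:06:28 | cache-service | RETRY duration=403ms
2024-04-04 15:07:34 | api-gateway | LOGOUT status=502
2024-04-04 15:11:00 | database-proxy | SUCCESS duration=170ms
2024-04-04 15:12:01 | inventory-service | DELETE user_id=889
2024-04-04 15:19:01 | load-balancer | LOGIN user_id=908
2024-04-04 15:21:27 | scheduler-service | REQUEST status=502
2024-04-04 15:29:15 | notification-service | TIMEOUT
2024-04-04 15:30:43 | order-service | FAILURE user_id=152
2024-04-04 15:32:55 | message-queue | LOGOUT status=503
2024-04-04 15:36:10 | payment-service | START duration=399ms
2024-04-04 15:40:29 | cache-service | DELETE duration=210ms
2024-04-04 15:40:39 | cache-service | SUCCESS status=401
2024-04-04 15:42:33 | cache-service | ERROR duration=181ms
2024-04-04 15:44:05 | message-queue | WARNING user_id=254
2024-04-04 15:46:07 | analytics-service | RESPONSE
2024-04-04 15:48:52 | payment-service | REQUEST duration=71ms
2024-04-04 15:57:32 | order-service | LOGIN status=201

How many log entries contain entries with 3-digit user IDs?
4

To find matching entries:

1. Pattern to match: entries with 3-digit user IDs
2. Scan each log entry for the pattern
3. Count matches: 4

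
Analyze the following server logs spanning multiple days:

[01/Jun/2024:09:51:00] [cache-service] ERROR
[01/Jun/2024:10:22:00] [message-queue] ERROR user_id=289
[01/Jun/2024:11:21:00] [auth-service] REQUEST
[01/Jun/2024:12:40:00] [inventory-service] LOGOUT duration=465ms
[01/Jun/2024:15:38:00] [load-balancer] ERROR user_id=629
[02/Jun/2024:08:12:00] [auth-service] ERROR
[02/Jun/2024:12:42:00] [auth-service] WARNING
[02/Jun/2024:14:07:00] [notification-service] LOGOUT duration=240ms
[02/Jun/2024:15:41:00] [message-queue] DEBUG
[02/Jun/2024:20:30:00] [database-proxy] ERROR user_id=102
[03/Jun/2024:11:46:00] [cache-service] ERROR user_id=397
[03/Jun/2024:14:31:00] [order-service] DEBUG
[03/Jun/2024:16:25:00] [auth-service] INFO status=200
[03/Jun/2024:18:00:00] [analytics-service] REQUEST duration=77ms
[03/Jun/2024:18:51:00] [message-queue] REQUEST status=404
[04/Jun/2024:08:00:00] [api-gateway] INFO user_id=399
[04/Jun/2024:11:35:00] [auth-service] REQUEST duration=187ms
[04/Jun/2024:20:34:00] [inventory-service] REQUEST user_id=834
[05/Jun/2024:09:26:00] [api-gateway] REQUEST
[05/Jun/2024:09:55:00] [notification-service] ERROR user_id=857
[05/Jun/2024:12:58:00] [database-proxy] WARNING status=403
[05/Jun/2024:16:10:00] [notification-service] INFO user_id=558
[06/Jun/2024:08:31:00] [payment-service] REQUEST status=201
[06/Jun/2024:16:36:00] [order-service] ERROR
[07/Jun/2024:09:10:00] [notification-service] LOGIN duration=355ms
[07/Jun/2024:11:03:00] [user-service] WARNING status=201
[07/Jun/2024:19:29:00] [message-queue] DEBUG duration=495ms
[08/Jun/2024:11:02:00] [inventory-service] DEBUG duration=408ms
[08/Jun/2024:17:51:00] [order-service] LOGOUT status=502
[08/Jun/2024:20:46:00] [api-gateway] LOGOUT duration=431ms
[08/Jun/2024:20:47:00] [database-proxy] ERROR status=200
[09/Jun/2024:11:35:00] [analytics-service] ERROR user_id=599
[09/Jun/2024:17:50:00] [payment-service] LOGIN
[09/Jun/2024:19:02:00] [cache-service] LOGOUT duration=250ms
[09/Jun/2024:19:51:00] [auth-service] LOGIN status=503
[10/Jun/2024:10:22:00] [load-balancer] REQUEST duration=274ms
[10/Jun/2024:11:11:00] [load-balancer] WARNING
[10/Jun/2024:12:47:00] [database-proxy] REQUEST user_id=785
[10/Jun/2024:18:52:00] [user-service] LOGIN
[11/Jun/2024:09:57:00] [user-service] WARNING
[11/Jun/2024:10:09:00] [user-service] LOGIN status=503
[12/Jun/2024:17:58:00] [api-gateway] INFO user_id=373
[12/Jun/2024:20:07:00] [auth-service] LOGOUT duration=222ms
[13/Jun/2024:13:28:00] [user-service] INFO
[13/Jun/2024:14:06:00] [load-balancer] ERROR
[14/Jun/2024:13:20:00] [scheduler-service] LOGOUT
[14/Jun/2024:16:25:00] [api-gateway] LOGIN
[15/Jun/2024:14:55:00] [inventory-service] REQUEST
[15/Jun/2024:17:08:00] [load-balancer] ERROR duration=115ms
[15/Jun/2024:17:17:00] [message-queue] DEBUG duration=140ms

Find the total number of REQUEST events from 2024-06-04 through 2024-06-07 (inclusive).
4

To filter by date range:

1. Date range: 2024-06-04 through 2024-06-07, both dates inclusive
2. Filter for REQUEST events whose date falls in this range
3. Count matching events: 4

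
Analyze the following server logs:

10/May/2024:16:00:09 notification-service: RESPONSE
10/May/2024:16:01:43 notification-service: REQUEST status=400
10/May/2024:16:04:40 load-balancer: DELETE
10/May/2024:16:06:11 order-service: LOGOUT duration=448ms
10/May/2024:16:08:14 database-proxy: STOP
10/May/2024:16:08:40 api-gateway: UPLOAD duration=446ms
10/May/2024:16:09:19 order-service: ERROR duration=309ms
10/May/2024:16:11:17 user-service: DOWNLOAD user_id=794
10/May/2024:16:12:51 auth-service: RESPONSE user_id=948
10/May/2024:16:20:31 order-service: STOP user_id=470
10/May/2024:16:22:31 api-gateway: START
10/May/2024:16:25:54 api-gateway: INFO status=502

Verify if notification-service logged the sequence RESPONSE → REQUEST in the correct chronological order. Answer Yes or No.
Yes

To verify sequence order:

1. Find all events in sequence RESPONSE → REQUEST for notification-service
2. Extract their timestamps
3. Check if timestamps are in ascending order
4. Result: Yes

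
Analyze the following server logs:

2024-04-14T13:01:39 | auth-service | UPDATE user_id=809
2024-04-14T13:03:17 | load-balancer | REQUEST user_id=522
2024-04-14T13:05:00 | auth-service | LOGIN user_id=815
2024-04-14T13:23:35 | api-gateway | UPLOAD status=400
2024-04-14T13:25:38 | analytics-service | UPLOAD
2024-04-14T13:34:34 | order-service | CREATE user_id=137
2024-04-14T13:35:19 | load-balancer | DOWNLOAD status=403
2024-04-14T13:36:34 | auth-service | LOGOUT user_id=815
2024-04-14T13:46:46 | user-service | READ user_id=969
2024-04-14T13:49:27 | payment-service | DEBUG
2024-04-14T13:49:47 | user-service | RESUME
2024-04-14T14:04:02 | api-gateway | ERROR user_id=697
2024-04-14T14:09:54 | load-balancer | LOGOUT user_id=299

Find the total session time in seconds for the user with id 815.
1894

To calculate session duration:

1. Find LOGIN event for user_id=815: 2024-04-14T13:05:00
2. Find LOGOUT event for user_id=815: 2024-04-14T13:36:34
3. Session duration: 2024-04-14T13:36:34 - 2024-04-14T13:05:00 = 1894 seconds (31 minutes)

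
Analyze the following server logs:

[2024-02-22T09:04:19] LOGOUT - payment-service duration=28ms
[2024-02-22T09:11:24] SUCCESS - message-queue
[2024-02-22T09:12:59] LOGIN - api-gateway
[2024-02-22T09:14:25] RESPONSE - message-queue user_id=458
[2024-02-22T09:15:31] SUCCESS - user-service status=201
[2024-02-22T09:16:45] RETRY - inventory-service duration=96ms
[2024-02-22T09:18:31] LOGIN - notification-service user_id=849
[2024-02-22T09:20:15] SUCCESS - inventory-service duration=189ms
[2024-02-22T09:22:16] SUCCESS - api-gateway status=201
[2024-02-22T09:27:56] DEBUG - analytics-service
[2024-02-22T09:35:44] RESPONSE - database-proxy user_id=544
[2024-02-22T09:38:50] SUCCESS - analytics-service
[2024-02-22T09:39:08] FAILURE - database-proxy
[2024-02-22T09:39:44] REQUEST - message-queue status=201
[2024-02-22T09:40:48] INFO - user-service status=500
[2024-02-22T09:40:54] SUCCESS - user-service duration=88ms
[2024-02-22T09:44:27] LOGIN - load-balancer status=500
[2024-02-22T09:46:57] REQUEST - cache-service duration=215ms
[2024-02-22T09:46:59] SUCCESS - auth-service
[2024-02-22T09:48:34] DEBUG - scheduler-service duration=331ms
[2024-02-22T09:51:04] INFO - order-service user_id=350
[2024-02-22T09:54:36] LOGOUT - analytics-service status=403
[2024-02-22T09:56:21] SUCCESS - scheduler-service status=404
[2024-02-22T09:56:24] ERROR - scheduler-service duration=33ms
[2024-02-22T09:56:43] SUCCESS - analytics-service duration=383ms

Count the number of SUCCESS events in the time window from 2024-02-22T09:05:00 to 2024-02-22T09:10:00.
0

To count events in the time window:

1. Window boundaries: 2024-02-22T09:05:00 to 2024-02-22T09:10:00
2. Filter for SUCCESS events within this window
3. Count matching events: 0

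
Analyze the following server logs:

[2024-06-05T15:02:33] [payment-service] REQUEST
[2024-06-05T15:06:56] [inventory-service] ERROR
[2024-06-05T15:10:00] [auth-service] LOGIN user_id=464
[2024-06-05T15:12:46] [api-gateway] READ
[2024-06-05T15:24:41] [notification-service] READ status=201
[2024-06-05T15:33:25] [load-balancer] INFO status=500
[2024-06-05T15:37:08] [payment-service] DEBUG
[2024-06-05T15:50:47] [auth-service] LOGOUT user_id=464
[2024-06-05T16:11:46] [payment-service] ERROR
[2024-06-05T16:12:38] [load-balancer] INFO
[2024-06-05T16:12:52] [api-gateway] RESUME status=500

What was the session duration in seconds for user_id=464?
2447

To calculate session duration:

1. Find LOGIN event for user_id=464: 2024-06-05T15:10:00
2. Find LOGOUT event for user_id=464: 2024-06-05T15:50:47
3. Session duration: 2024-06-05T15:50:47 - 2024-06-05T15:10:00 = 2447 seconds (40 minutes)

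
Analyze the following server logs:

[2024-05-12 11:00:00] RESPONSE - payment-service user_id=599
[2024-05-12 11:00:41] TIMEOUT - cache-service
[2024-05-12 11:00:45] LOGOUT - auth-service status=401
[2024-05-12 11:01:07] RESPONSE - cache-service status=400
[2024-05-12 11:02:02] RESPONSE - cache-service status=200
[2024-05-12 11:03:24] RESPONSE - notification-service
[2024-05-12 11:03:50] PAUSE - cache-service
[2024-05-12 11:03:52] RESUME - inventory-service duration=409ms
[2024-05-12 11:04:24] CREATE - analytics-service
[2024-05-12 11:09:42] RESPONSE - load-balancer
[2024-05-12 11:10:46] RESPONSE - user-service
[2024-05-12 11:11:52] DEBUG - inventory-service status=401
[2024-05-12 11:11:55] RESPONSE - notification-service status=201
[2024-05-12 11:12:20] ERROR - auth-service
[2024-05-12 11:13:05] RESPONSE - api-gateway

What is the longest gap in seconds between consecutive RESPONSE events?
378

To find the longest gap:

1. Extract all RESPONSE events in chronological order
2. Calculate time differences between consecutive events
3. Find the maximum difference
4. Longest gap: 378 seconds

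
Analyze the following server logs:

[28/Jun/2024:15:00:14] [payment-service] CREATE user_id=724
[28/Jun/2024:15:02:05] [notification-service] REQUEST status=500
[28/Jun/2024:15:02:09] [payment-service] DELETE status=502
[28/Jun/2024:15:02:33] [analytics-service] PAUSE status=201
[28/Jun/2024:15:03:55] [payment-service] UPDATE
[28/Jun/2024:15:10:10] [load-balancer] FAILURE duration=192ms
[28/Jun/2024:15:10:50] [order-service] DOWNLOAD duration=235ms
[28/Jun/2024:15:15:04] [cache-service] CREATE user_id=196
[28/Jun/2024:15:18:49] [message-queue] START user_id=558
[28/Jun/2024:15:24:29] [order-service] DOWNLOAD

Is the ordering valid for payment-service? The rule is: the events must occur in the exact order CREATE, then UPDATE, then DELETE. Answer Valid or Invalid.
Invalid

To validate ordering:

1. Required order: CREATE → UPDATE → DELETE
2. Rule: the events must occur in the exact order CREATE, then UPDATE, then DELETE
3. Check actual order of events for payment-service
4. Result: Invalid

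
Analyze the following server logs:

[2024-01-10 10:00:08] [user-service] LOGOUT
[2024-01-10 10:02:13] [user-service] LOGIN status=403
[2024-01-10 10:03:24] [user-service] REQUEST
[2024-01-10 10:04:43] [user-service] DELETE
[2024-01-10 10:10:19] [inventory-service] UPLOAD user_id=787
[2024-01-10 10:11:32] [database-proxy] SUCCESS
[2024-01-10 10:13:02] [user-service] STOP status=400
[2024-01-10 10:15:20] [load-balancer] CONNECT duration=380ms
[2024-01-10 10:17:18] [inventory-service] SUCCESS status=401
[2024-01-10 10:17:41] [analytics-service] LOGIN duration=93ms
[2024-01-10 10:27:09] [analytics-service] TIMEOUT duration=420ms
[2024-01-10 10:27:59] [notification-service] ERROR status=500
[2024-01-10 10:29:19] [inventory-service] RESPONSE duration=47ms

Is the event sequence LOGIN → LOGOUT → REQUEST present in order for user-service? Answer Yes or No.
No

To verify sequence order:

1. Find all events in sequence LOGIN → LOGOUT → REQUEST for user-service
2. Extract their timestamps
3. Check if timestamps are in ascending order
4. Result: No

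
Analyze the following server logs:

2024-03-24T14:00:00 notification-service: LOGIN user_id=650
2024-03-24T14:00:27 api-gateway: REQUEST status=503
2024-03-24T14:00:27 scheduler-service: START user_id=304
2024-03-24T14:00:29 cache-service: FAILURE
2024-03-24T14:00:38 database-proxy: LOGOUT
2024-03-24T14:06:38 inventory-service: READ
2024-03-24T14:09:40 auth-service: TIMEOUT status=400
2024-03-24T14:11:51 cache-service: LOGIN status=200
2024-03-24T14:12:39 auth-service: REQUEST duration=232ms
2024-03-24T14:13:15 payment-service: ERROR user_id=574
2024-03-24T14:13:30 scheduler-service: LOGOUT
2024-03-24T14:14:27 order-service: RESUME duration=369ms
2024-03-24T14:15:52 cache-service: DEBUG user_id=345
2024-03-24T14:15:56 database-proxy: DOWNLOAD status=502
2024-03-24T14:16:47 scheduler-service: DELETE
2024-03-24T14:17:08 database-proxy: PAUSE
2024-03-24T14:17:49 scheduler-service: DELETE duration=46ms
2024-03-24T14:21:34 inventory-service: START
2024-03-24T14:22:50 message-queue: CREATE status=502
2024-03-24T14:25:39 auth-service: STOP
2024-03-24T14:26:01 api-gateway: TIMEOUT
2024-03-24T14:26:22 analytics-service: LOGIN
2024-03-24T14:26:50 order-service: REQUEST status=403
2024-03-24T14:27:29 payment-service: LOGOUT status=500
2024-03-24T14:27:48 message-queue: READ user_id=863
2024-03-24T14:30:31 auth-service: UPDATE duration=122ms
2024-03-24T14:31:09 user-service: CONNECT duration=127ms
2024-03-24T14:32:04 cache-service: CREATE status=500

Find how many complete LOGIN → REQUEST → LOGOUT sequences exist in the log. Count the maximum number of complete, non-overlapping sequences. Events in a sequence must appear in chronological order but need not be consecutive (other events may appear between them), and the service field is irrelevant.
3

To count sequences:

1. Look for pattern: LOGIN → REQUEST → LOGOUT
2. Greedily scan the log in chronological order, matching each sequence element in turn (ignoring service)
3. Each time the full pattern completes, increment the count and restart matching from the next event
4. Complete non-overlapping sequences found: 3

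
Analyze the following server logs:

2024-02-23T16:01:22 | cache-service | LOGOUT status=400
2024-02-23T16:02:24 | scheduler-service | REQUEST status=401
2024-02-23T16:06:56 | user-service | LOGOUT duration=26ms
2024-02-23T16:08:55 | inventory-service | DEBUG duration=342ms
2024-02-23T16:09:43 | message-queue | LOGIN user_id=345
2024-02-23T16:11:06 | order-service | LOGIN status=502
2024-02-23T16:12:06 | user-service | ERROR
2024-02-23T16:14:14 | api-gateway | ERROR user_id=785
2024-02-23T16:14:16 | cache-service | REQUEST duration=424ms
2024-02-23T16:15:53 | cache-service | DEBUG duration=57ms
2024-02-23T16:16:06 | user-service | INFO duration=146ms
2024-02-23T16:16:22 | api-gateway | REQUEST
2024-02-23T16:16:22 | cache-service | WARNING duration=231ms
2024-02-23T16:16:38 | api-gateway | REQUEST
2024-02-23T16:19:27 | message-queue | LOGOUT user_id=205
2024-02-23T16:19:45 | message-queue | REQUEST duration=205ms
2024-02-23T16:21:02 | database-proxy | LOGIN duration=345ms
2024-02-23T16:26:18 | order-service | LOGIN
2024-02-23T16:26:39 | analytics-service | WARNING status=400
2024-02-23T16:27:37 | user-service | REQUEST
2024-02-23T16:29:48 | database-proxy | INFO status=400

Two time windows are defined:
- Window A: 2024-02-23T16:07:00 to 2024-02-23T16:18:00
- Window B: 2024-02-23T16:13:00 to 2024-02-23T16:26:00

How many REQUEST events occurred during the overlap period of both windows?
3

To find overlap events:

1. Window A: 2024-02-23T16:07:00 to 2024-02-23T16:18:00
2. Window B: 2024-02-23T16:13:00 to 2024-02-23T16:26:00
3. Overlap period: 2024-02-23T16:13:00 to 2024-02-23T16:18:00
4. Count REQUEST events in overlap: 3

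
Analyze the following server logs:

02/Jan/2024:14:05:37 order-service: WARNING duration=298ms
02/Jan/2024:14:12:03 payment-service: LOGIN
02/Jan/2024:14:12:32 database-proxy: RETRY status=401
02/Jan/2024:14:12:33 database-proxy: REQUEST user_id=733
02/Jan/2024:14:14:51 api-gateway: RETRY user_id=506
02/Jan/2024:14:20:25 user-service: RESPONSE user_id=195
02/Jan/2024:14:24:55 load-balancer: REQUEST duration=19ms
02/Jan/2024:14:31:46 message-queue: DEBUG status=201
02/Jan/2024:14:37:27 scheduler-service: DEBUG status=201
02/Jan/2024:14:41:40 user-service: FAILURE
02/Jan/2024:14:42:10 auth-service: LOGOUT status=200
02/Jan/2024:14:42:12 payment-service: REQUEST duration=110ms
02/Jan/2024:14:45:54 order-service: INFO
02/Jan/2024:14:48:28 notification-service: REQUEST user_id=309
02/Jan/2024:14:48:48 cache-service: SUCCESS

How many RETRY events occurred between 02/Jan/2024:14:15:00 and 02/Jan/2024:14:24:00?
0

To count events in the time window:

1. Window boundaries: 02/Jan/2024:14:15:00 to 02/Jan/2024:14:24:00
2. Filter for RETRY events within this window
3. Count matching events: 0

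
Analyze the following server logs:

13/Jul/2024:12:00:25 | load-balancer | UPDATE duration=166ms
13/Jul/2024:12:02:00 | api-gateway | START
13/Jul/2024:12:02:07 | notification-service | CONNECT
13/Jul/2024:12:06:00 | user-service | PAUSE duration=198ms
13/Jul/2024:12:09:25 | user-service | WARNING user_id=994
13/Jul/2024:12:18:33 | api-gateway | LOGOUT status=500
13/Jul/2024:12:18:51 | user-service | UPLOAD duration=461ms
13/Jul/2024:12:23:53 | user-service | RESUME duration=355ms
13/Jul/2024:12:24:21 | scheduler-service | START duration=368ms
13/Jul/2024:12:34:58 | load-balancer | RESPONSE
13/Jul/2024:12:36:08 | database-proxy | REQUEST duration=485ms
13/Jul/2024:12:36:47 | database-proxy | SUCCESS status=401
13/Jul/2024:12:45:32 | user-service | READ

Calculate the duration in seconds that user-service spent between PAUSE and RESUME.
1073

To calculate state duration:

1. Find PAUSE event for user-service: 13/Jul/2024:12:06:00
2. Find RESUME event for user-service: 13/Jul/2024:12:23:53
3. Calculate duration: 13/Jul/2024:12:23:53 - 13/Jul/2024:12:06:00 = 1073 seconds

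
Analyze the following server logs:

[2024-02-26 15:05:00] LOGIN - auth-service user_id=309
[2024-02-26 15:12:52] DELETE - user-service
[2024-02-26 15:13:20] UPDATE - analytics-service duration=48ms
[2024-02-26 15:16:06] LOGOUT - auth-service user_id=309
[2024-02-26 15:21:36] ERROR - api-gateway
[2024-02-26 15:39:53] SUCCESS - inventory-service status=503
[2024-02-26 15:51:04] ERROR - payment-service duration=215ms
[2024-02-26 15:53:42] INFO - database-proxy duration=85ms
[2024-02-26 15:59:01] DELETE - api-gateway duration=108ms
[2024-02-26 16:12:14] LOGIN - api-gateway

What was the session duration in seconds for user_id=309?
666

To calculate session duration:

1. Find LOGIN event for user_id=309: 2024-02-26 15:05:00
2. Find LOGOUT event for user_id=309: 2024-02-26 15:16:06
3. Session duration: 2024-02-26 15:16:06 - 2024-02-26 15:05:00 = 666 seconds (11 minutes)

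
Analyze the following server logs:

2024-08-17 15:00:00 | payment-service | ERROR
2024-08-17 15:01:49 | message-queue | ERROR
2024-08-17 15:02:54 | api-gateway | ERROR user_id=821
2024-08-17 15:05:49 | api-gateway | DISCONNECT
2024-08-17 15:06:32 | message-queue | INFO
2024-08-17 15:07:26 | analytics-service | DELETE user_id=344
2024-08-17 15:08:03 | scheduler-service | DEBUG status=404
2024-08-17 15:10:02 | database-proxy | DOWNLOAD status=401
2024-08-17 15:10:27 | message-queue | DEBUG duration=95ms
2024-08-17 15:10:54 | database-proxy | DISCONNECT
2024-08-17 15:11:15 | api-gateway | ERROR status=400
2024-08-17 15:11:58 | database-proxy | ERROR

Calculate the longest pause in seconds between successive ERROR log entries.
501

To find the longest gap:

1. Extract all ERROR events in chronological order
2. Calculate time differences between consecutive events
3. Find the maximum difference
4. Longest gap: 501 seconds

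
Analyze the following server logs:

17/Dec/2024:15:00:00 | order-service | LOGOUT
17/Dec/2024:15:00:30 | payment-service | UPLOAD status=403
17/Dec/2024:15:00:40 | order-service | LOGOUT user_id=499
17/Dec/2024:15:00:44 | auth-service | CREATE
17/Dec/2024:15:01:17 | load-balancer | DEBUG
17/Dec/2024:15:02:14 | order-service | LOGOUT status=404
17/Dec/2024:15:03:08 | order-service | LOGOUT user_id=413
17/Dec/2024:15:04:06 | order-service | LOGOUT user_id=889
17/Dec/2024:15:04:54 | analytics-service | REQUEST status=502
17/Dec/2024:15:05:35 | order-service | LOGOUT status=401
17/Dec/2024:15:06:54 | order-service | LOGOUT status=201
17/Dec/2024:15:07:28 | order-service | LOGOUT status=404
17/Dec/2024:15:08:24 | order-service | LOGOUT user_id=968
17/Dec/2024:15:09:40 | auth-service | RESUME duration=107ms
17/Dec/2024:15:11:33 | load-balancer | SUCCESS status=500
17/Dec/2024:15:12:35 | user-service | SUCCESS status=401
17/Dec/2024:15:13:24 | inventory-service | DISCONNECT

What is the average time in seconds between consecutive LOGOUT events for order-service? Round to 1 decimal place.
63.0

To calculate average interval:

1. Find all LOGOUT events for order-service in order
2. Calculate time gaps between consecutive events
3. Compute mean of gaps: 504 / 8 = 63.0 seconds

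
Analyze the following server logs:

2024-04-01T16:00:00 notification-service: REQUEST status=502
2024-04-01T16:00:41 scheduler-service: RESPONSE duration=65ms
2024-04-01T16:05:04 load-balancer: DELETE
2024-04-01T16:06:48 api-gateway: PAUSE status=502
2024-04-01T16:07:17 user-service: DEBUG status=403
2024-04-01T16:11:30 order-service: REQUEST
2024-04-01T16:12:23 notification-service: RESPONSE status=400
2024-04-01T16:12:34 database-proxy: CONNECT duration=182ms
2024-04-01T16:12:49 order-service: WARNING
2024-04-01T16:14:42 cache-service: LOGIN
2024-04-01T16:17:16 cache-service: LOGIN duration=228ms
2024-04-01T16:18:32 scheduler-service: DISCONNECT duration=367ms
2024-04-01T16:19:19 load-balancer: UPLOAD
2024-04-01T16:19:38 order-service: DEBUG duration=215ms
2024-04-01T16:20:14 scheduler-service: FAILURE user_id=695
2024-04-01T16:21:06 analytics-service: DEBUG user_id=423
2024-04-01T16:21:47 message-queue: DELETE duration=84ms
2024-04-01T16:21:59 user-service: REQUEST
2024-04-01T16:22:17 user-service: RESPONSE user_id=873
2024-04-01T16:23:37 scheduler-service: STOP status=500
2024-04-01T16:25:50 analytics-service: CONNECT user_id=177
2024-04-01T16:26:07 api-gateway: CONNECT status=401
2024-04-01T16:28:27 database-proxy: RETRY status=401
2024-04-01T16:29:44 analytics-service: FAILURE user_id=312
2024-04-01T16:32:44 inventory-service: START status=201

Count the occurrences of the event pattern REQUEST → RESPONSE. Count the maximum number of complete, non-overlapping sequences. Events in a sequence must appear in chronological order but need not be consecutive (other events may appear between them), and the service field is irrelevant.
3

To count sequences:

1. Look for pattern: REQUEST → RESPONSE
2. Greedily scan the log in chronological order, matching each sequence element in turn (ignoring service)
3. Each time the full pattern completes, increment the count and restart matching from the next event
4. Complete non-overlapping sequences found: 3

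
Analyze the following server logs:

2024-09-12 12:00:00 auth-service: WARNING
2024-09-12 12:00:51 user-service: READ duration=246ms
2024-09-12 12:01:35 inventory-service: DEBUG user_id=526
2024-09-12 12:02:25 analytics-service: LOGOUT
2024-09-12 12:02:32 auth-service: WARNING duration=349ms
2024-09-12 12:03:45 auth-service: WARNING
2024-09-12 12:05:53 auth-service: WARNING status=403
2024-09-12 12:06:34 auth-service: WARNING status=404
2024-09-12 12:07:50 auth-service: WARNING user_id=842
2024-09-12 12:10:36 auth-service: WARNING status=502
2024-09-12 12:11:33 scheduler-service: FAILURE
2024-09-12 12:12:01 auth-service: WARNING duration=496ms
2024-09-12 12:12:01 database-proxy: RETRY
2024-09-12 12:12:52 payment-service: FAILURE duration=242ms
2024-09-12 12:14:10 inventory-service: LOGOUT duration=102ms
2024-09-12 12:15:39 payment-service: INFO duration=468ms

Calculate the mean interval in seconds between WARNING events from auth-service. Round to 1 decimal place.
103.0

To calculate average interval:

1. Find all WARNING events for auth-service in order
2. Calculate time gaps between consecutive events
3. Compute mean of gaps: 721 / 7 = 103.0 seconds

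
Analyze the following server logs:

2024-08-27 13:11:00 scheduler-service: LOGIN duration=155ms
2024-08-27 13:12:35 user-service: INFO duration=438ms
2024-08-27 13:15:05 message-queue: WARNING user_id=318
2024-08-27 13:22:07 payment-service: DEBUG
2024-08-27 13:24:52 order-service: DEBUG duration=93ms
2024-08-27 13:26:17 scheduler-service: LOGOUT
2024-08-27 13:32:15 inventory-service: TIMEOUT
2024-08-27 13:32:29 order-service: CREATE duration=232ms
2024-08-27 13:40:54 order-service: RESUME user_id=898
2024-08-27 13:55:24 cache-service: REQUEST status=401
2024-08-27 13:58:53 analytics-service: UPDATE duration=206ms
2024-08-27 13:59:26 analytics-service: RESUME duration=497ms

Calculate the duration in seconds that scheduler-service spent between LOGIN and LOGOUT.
917

To calculate state duration:

1. Find LOGIN event for scheduler-service: 2024-08-27 13:11:00
2. Find LOGOUT event for scheduler-service: 2024-08-27 13:26:17
3. Calculate duration: 2024-08-27 13:26:17 - 2024-08-27 13:11:00 = 917 seconds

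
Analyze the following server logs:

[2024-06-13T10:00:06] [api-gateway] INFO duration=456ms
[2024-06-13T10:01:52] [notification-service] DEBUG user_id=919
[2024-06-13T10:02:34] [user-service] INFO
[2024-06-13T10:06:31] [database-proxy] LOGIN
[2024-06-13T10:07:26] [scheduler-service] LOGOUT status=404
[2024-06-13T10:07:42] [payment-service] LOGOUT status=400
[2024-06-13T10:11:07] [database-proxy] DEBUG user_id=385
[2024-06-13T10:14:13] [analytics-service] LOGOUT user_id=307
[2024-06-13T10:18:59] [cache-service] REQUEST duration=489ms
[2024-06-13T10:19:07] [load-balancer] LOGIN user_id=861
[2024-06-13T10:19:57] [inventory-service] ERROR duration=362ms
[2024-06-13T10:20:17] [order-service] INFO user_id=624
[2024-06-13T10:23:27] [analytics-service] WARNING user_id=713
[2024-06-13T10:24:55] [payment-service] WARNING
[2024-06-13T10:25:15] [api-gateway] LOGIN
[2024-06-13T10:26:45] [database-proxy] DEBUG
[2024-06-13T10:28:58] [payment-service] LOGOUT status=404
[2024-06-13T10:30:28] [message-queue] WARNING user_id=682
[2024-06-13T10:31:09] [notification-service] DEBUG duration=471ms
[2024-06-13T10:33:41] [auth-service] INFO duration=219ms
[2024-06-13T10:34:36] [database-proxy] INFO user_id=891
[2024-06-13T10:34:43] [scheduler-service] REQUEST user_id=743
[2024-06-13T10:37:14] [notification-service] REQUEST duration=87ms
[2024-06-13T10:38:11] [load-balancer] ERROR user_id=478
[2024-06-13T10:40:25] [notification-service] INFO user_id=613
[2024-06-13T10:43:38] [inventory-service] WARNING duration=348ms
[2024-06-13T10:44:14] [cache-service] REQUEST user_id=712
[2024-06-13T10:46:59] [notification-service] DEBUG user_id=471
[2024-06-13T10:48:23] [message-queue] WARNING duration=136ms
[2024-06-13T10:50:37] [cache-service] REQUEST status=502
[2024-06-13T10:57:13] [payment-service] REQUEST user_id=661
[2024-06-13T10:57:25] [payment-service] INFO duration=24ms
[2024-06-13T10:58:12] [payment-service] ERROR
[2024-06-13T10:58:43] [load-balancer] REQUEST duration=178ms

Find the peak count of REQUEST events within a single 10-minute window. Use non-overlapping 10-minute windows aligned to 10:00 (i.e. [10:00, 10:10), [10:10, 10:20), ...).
3

To find the burst window:

1. Divide the log period into non-overlapping 10-minute windows starting at 10:00
2. Count REQUEST events in each window
3. Find the window with maximum count
4. Maximum events in a window: 3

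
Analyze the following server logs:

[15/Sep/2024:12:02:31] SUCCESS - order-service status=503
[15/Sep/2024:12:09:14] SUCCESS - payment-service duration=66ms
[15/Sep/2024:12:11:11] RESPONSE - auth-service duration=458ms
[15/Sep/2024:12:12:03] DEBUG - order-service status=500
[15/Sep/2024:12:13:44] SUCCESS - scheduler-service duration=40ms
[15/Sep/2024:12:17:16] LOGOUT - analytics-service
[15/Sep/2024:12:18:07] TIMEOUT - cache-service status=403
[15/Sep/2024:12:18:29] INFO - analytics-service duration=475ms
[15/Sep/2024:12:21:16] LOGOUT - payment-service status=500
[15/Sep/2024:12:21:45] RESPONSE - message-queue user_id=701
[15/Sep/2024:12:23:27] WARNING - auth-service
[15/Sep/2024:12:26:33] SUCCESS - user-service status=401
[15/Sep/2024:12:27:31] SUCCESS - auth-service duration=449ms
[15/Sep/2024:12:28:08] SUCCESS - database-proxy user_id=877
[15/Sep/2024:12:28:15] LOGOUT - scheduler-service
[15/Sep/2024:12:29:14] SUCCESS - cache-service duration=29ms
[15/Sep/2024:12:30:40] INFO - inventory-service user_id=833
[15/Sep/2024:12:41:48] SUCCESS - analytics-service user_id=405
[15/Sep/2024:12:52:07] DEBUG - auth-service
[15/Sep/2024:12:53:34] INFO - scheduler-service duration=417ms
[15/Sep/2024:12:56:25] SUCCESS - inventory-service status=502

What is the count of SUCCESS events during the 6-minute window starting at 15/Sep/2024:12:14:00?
0

To count events in the time window:

1. Window boundaries: 15/Sep/2024:12:14:00 to 15/Sep/2024:12:20:00
2. Filter for SUCCESS events within this window
3. Count matching events: 0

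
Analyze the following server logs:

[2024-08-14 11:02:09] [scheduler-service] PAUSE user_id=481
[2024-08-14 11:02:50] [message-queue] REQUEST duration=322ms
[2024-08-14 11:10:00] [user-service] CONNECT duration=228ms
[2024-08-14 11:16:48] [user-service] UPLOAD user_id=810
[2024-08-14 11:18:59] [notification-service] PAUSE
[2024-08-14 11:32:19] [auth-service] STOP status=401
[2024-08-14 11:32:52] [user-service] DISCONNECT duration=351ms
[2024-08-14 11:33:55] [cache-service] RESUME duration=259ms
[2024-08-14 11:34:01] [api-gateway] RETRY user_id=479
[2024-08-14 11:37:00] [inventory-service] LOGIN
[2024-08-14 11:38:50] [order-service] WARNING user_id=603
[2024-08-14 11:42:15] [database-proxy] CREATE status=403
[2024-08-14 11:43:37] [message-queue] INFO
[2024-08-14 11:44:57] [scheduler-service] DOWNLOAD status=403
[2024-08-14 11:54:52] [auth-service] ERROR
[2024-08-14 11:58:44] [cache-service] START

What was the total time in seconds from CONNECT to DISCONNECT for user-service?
1372

To calculate state duration:

1. Find CONNECT event for user-service: 2024-08-14 11:10:00
2. Find DISCONNECT event for user-service: 2024-08-14 11:32:52
3. Calculate duration: 2024-08-14 11:32:52 - 2024-08-14 11:10:00 = 1372 seconds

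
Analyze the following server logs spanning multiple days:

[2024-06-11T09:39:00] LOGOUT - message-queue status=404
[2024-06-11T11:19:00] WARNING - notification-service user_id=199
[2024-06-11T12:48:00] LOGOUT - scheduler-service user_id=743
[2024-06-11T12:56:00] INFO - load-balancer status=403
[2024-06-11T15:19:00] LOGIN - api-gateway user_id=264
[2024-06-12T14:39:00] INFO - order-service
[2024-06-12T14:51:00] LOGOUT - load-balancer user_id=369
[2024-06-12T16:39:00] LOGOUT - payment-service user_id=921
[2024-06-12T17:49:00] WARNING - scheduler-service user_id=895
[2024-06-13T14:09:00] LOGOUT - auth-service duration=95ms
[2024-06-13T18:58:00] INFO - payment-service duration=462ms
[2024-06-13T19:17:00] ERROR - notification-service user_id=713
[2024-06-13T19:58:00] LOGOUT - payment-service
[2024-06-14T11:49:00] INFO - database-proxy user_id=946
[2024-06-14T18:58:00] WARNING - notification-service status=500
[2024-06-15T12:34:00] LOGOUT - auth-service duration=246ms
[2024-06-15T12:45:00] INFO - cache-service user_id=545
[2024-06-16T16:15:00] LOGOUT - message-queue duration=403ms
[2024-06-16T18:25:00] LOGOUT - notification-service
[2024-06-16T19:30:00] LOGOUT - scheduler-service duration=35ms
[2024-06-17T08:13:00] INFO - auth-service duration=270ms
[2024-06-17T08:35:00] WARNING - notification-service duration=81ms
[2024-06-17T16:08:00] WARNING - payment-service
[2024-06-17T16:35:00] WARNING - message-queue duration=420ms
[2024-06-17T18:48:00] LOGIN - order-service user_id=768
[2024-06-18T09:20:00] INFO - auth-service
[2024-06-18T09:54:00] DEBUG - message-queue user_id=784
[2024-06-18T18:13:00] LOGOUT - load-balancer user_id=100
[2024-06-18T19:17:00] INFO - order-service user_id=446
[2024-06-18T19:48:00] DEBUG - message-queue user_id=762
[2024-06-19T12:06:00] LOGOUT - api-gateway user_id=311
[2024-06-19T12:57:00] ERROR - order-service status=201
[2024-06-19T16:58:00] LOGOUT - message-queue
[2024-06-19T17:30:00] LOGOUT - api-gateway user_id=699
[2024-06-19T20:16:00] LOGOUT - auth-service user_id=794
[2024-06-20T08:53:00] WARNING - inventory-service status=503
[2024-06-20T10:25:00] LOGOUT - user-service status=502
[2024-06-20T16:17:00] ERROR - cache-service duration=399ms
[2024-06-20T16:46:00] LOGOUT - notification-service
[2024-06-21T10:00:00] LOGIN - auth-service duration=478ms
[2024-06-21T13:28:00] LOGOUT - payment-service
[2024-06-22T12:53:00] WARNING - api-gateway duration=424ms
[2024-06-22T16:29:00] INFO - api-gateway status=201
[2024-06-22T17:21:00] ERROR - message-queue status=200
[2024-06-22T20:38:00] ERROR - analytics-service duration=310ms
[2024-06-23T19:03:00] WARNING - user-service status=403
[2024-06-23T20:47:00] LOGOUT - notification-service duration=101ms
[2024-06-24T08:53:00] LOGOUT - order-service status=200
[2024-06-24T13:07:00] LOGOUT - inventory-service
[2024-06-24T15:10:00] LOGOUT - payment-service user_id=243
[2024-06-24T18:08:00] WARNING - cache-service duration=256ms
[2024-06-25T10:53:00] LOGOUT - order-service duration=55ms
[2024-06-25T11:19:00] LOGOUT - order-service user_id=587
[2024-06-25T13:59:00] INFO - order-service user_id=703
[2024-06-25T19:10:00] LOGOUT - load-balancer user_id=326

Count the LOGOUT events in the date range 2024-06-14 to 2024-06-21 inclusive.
12

To filter by date range:

1. Date range: 2024-06-14 through 2024-06-21, both dates inclusive
2. Filter for LOGOUT events whose date falls in this range
3. Count matching events: 12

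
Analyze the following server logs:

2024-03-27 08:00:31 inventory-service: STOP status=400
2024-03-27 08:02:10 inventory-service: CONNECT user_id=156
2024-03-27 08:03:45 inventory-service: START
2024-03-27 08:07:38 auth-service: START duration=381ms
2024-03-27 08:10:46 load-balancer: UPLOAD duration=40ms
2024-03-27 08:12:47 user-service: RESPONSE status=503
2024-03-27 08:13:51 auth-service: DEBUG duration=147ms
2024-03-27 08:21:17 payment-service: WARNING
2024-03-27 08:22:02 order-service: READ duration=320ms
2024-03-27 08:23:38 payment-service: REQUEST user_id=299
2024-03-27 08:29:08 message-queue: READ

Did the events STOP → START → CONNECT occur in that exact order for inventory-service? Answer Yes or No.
No

To verify sequence order:

1. Find all events in sequence STOP → START → CONNECT for inventory-service
2. Extract their timestamps
3. Check if timestamps are in ascending order
4. Result: No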